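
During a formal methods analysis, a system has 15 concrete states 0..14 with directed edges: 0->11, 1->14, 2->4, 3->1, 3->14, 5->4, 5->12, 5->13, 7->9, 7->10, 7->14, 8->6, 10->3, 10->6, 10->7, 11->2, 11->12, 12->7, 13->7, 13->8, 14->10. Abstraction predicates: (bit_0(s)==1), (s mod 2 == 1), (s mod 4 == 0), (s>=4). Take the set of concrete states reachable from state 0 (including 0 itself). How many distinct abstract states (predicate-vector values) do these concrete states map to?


BFS from 0:
Concrete reachable: {0, 1, 2, 3, 4, 6, 7, 9, 10, 11, 12, 14}
Abstract via predicates (bit_0(s)==1), (s mod 2 == 1), (s mod 4 == 0), (s>=4):
  (0,0,0,0) <- {2}
  (0,0,0,1) <- {6, 10, 14}
  (0,0,1,0) <- {0}
  (0,0,1,1) <- {4, 12}
  (1,1,0,0) <- {1, 3}
  (1,1,0,1) <- {7, 9, 11}
Distinct abstract states = 6

6


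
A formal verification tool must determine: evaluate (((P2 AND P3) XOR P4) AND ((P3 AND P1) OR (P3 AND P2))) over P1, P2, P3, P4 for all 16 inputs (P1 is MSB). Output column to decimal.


Formula: (((P2 AND P3) XOR P4) AND ((P3 AND P1) OR (P3 AND P2))) over P1, P2, P3, P4 (16 rows)
Evaluate each row (bits = P1,P2,P3,P4, MSB first):
  row 0 [0000]: (((0 AND 0) XOR 0) AND ((0 AND 0) OR (0 AND 0))) -> 0
  row 1 [0001]: (((0 AND 0) XOR 1) AND ((0 AND 0) OR (0 AND 0))) -> 0
  row 2 [0010]: (((0 AND 1) XOR 0) AND ((1 AND 0) OR (1 AND 0))) -> 0
  row 3 [0011]: (((0 AND 1) XOR 1) AND ((1 AND 0) OR (1 AND 0))) -> 0
  row 4 [0100]: (((1 AND 0) XOR 0) AND ((0 AND 0) OR (0 AND 1))) -> 0
  row 5 [0101]: (((1 AND 0) XOR 1) AND ((0 AND 0) OR (0 AND 1))) -> 0
  row 6 [0110]: (((1 AND 1) XOR 0) AND ((1 AND 0) OR (1 AND 1))) -> 1
  row 7 [0111]: (((1 AND 1) XOR 1) AND ((1 AND 0) OR (1 AND 1))) -> 0
  row 8 [1000]: (((0 AND 0) XOR 0) AND ((0 AND 1) OR (0 AND 0))) -> 0
  row 9 [1001]: (((0 AND 0) XOR 1) AND ((0 AND 1) OR (0 AND 0))) -> 0
  row 10 [1010]: (((0 AND 1) XOR 0) AND ((1 AND 1) OR (1 AND 0))) -> 0
  row 11 [1011]: (((0 AND 1) XOR 1) AND ((1 AND 1) OR (1 AND 0))) -> 1
  row 12 [1100]: (((1 AND 0) XOR 0) AND ((0 AND 1) OR (0 AND 1))) -> 0
  row 13 [1101]: (((1 AND 0) XOR 1) AND ((0 AND 1) OR (0 AND 1))) -> 0
  row 14 [1110]: (((1 AND 1) XOR 0) AND ((1 AND 1) OR (1 AND 1))) -> 1
  row 15 [1111]: (((1 AND 1) XOR 1) AND ((1 AND 1) OR (1 AND 1))) -> 0
Full result column, 4 rows per line (P1,P2 fixed per line; P3,P4 runs 00..11 left to right):
  rows 0-3 [P1,P2=00]: 0000  = hex 0
  rows 4-7 [P1,P2=01]: 0010  = hex 2
  rows 8-11 [P1,P2=10]: 0001  = hex 1
  rows 12-15 [P1,P2=11]: 0010  = hex 2
Output column (row 0 .. row 15) = 0000001000010010
Output column grouped in 4s = 0000 0010 0001 0010 = 0x0212
Convert to decimal digit by digit (value = value*16 + digit):
  0 -> 0
  0*16 + 2 = 2
  2*16 + 1 = 33
  33*16 + 2 = 530
Decimal = 530

530


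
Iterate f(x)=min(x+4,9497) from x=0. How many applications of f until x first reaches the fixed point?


Step 1: x=0, cap=9497, increment=4
Step 2: x grows by 4 each step until capped at 9497; fixed point is x=9497
Step 3: iterations = ceil(9497/4) = 2375

2375


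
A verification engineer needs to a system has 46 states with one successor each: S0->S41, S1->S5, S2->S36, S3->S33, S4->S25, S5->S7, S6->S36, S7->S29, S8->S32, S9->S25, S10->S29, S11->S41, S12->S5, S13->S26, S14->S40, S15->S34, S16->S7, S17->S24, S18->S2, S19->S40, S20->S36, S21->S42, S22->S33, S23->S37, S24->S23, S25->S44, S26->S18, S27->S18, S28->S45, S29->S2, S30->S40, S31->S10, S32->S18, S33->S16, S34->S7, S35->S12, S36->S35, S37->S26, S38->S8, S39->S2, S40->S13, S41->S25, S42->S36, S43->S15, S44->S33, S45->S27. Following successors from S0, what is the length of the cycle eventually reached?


Trace from S0 until a state repeats:
  S0 -> S41 -> S25 -> S44 -> S33 -> S16 -> S7 -> S29 -> S2 -> S36 -> S35 -> S12 -> S5 -> S7
S7 first seen at step 6, revisited at step 13.
Cycle length = 13 - 6 = 7

7


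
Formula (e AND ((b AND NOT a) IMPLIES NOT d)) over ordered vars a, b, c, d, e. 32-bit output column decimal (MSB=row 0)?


Formula: (e AND ((b AND NOT a) IMPLIES NOT d)) over a, b, c, d, e (32 rows)
Evaluate each row (bits = a,b,c,d,e, MSB first):
  row 0 [00000]: (0 AND ((0 AND NOT 0) IMPLIES NOT 0)) -> 0
  row 1 [00001]: (1 AND ((0 AND NOT 0) IMPLIES NOT 0)) -> 1
  row 2 [00010]: (0 AND ((0 AND NOT 0) IMPLIES NOT 1)) -> 0
  row 3 [00011]: (1 AND ((0 AND NOT 0) IMPLIES NOT 1)) -> 1
  row 4 [00100]: (0 AND ((0 AND NOT 0) IMPLIES NOT 0)) -> 0
  row 5 [00101]: (1 AND ((0 AND NOT 0) IMPLIES NOT 0)) -> 1
  row 6 [00110]: (0 AND ((0 AND NOT 0) IMPLIES NOT 1)) -> 0
  row 7 [00111]: (1 AND ((0 AND NOT 0) IMPLIES NOT 1)) -> 1
  row 8 [01000]: (0 AND ((1 AND NOT 0) IMPLIES NOT 0)) -> 0
  row 9 [01001]: (1 AND ((1 AND NOT 0) IMPLIES NOT 0)) -> 1
  row 10 [01010]: (0 AND ((1 AND NOT 0) IMPLIES NOT 1)) -> 0
  row 11 [01011]: (1 AND ((1 AND NOT 0) IMPLIES NOT 1)) -> 0
  row 12 [01100]: (0 AND ((1 AND NOT 0) IMPLIES NOT 0)) -> 0
  row 13 [01101]: (1 AND ((1 AND NOT 0) IMPLIES NOT 0)) -> 1
  row 14 [01110]: (0 AND ((1 AND NOT 0) IMPLIES NOT 1)) -> 0
  row 15 [01111]: (1 AND ((1 AND NOT 0) IMPLIES NOT 1)) -> 0
  row 16 [10000]: (0 AND ((0 AND NOT 1) IMPLIES NOT 0)) -> 0
  row 17 [10001]: (1 AND ((0 AND NOT 1) IMPLIES NOT 0)) -> 1
  row 18 [10010]: (0 AND ((0 AND NOT 1) IMPLIES NOT 1)) -> 0
  row 19 [10011]: (1 AND ((0 AND NOT 1) IMPLIES NOT 1)) -> 1
  row 20 [10100]: (0 AND ((0 AND NOT 1) IMPLIES NOT 0)) -> 0
  row 21 [10101]: (1 AND ((0 AND NOT 1) IMPLIES NOT 0)) -> 1
  row 22 [10110]: (0 AND ((0 AND NOT 1) IMPLIES NOT 1)) -> 0
  row 23 [10111]: (1 AND ((0 AND NOT 1) IMPLIES NOT 1)) -> 1
  row 24 [11000]: (0 AND ((1 AND NOT 1) IMPLIES NOT 0)) -> 0
  row 25 [11001]: (1 AND ((1 AND NOT 1) IMPLIES NOT 0)) -> 1
  row 26 [11010]: (0 AND ((1 AND NOT 1) IMPLIES NOT 1)) -> 0
  row 27 [11011]: (1 AND ((1 AND NOT 1) IMPLIES NOT 1)) -> 1
  row 28 [11100]: (0 AND ((1 AND NOT 1) IMPLIES NOT 0)) -> 0
  row 29 [11101]: (1 AND ((1 AND NOT 1) IMPLIES NOT 0)) -> 1
  row 30 [11110]: (0 AND ((1 AND NOT 1) IMPLIES NOT 1)) -> 0
  row 31 [11111]: (1 AND ((1 AND NOT 1) IMPLIES NOT 1)) -> 1
Full result column, 4 rows per line (a,b,c fixed per line; d,e runs 00..11 left to right):
  rows 0-3 [a,b,c=000]: 0101  = hex 5
  rows 4-7 [a,b,c=001]: 0101  = hex 5
  rows 8-11 [a,b,c=010]: 0100  = hex 4
  rows 12-15 [a,b,c=011]: 0100  = hex 4
  rows 16-19 [a,b,c=100]: 0101  = hex 5
  rows 20-23 [a,b,c=101]: 0101  = hex 5
  rows 24-27 [a,b,c=110]: 0101  = hex 5
  rows 28-31 [a,b,c=111]: 0101  = hex 5
Output column (row 0 .. row 31) = 01010101010001000101010101010101
Output column grouped in 4s = 0101 0101 0100 0100 0101 0101 0101 0101 = 0x55445555
Convert to decimal digit by digit (value = value*16 + digit):
  5 -> 5
  5*16 + 5 = 85
  85*16 + 4 = 1364
  1364*16 + 4 = 21828
  21828*16 + 5 = 349253
  349253*16 + 5 = 5588053
  5588053*16 + 5 = 89408853
  89408853*16 + 5 = 1430541653
Decimal = 1430541653

1430541653


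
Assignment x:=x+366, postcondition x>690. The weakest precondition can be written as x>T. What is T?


Formula: wp(x:=E, P) = P[E/x] (substitute E for x in postcondition)
Step 1: Postcondition: x>690
Step 2: Substitute x+366 for x: x+366>690
Step 3: Solve for x: x > 690-366 = 324

324


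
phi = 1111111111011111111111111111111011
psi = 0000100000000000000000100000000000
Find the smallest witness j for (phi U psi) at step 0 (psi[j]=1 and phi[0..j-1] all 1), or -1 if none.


(phi U psi) at 0: need smallest j with psi[j]=1 and phi[i]=1 for all i in [0,j).
Scan from step 0:
  step 0: phi=1, psi=0 -> continue
  step 1: phi=1, psi=0 -> continue
  step 2: phi=1, psi=0 -> continue
  step 3: phi=1, psi=0 -> continue
  step 4: psi=1 and phi held for [0,4) -> witness found
Witness step = 4

4


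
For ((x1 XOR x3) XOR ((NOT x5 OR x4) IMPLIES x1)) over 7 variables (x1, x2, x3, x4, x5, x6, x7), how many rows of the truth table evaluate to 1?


Formula: ((x1 XOR x3) XOR ((NOT x5 OR x4) IMPLIES x1)) over 7 vars (128 rows)
Evaluate each row (x1, x2, x3, x4, x5, x6, x7 as bits, MSB first):
  row 0 [0000000]: ((0 XOR 0) XOR ((NOT 0 OR 0) IMPLIES 0)) -> 0
  row 1 [0000001]: ((0 XOR 0) XOR ((NOT 0 OR 0) IMPLIES 0)) -> 0
  row 2 [0000010]: ((0 XOR 0) XOR ((NOT 0 OR 0) IMPLIES 0)) -> 0
  row 3 [0000011]: ((0 XOR 0) XOR ((NOT 0 OR 0) IMPLIES 0)) -> 0
  row 4 [0000100]: ((0 XOR 0) XOR ((NOT 1 OR 0) IMPLIES 0)) -> 1
  (every remaining row is evaluated the same way; all 128 results are listed next)
Full result column, 8 rows per line (x1,x2,x3,x4 fixed per line; x5,x6,x7 runs 000..111 left to right):
  rows 0-7 [x1,x2,x3,x4=0000]: 00001111  (ones: 4)
  rows 8-15 [x1,x2,x3,x4=0001]: 00000000  (ones: 0)
  rows 16-23 [x1,x2,x3,x4=0010]: 11110000  (ones: 4)
  rows 24-31 [x1,x2,x3,x4=0011]: 11111111  (ones: 8)
  rows 32-39 [x1,x2,x3,x4=0100]: 00001111  (ones: 4)
  rows 40-47 [x1,x2,x3,x4=0101]: 00000000  (ones: 0)
  rows 48-55 [x1,x2,x3,x4=0110]: 11110000  (ones: 4)
  rows 56-63 [x1,x2,x3,x4=0111]: 11111111  (ones: 8)
  rows 64-71 [x1,x2,x3,x4=1000]: 00000000  (ones: 0)
  rows 72-79 [x1,x2,x3,x4=1001]: 00000000  (ones: 0)
  rows 80-87 [x1,x2,x3,x4=1010]: 11111111  (ones: 8)
  rows 88-95 [x1,x2,x3,x4=1011]: 11111111  (ones: 8)
  rows 96-103 [x1,x2,x3,x4=1100]: 00000000  (ones: 0)
  rows 104-111 [x1,x2,x3,x4=1101]: 00000000  (ones: 0)
  rows 112-119 [x1,x2,x3,x4=1110]: 11111111  (ones: 8)
  rows 120-127 [x1,x2,x3,x4=1111]: 11111111  (ones: 8)
Count of 1-rows = 4+0+4+8+4+0+4+8+0+0+8+8+0+0+8+8 = 64

64


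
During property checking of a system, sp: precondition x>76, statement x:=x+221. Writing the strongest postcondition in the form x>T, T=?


Formula: sp(P, x:=E) = exists old_x. (x = E[old_x/x]) AND P[old_x/x] (old_x is the value of x before the assignment; eliminate old_x by solving x = E[old_x/x] for old_x)
Step 1: Precondition P: x>76, i.e. old_x > 76
Step 2: Assignment gives x = old_x + 221, so old_x = x - 221
Step 3: Substitute into P: x - 221 > 76
Step 4: Simplify: x > 76+221 = 297

297


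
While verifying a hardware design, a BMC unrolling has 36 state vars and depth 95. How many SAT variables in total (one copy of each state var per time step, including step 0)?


BMC unrolls to depth k, creating one copy of each state var for steps 0..k.
Step count = 95 + 1 = 96 (steps 0 through 95)
Vars per step = 36
Total = 36 * 96 = 3456

3456


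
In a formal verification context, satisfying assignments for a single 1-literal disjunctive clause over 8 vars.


Step 1: Total=2^8=256
Step 2: Unsat when all 1 false: 2^7=128
Step 3: Sat=256-128=128

128


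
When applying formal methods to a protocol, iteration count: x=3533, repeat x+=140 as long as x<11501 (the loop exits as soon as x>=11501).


Step 1: x goes from 3533 toward 11501 by 140; the body runs while x<11501, so iterations = ceil((bound-start)/step)
Step 2: Distance=7968
Step 3: ceil(7968/140)=57

57


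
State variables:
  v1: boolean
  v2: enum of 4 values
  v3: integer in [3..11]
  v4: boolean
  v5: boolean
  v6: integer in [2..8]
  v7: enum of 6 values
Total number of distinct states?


State space = product of domain sizes of all variables.
Domain sizes:
  v1 (boolean): 2
  v2 (enum of 4 values): 4
  v3 (integer in [3..11]): 9
  v4 (boolean): 2
  v5 (boolean): 2
  v6 (integer in [2..8]): 7
  v7 (enum of 6 values): 6
Product = 2 * 4 * 9 * 2 * 2 * 7 * 6 = 12096

12096


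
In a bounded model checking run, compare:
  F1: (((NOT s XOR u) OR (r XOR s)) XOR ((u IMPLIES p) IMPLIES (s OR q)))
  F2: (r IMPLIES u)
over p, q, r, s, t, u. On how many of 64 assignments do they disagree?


F1 = (((NOT s XOR u) OR (r XOR s)) XOR ((u IMPLIES p) IMPLIES (s OR q)))
F2 = (r IMPLIES u)
Evaluate both on each of 64 rows (bits = p,q,r,s,t,u):
  row 0 [000000]: F1=1 F2=1 -> 0
  row 1 [000001]: F1=1 F2=1 -> 0
  row 2 [000010]: F1=1 F2=1 -> 0
  row 3 [000011]: F1=1 F2=1 -> 0
  row 4 [000100]: F1=0 F2=1 (differ) -> 1
  (every remaining row is evaluated the same way; all 64 results are listed next)
Full result column, 8 rows per line (p,q,r fixed per line; s,t,u runs 000..111 left to right):
  rows 0-7 [p,q,r=000]: 00001111  (ones: 4)
  rows 8-15 [p,q,r=001]: 11111111  (ones: 8)
  rows 16-23 [p,q,r=010]: 10101111  (ones: 6)
  rows 24-31 [p,q,r=011]: 01011111  (ones: 6)
  rows 32-39 [p,q,r=100]: 01011111  (ones: 6)
  rows 40-47 [p,q,r=101]: 10101111  (ones: 6)
  rows 48-55 [p,q,r=110]: 10101111  (ones: 6)
  rows 56-63 [p,q,r=111]: 01011111  (ones: 6)
Disagreements = 4+8+6+6+6+6+6+6 = 48

48


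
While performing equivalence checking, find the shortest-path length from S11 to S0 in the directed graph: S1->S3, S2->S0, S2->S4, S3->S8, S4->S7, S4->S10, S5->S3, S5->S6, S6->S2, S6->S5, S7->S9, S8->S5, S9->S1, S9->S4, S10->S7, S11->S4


BFS layer-by-layer from S11:
  dist 0: {S11}
  dist 1: {S4}
  dist 2: {S7, S10}
  dist 3: {S9}
  dist 4: {S1}
  dist 5: {S3}
  dist 6: {S8}
  dist 7: {S5}
  dist 8: {S6}
  dist 9: {S2}
  dist 10: {S0}
  -> S0 reached at distance 10
Shortest path length = 10

10


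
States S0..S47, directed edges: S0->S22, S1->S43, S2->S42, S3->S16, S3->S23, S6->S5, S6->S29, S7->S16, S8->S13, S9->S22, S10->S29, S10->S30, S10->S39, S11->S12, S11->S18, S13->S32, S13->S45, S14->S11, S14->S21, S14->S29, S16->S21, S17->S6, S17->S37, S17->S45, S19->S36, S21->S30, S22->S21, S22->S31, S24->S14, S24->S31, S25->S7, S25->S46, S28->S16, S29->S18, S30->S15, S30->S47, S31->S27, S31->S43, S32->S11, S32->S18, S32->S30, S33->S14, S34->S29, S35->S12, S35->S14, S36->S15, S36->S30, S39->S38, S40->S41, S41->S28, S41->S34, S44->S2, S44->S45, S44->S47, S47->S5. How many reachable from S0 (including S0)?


BFS from S0:
  layer 0: {S0}
  layer 1: {S22}
  layer 2: {S21, S31}
  layer 3: {S27, S30, S43}
  layer 4: {S15, S47}
  layer 5: {S5}
Reachable set: {S0, S5, S15, S21, S22, S27, S30, S31, S43, S47}
Count = 10

10


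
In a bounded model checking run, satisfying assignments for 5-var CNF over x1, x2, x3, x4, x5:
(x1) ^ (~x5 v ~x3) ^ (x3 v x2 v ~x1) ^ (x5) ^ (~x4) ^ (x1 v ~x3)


CNF with 6 clauses over 5 vars (32 assignments).
An assignment satisfies CNF iff every clause has >=1 true literal.
Check each row (bits = x1,x2,x3,x4,x5; clause T/F shown):
  row 0 [00000]: clauses=FTTFTT -> 0
  row 1 [00001]: clauses=FTTTTT -> 0
  row 2 [00010]: clauses=FTTFFT -> 0
  row 3 [00011]: clauses=FTTTFT -> 0
  row 4 [00100]: clauses=FTTFTF -> 0
  row 5 [00101]: clauses=FFTTTF -> 0
  row 6 [00110]: clauses=FTTFFF -> 0
  row 7 [00111]: clauses=FFTTFF -> 0
  row 8 [01000]: clauses=FTTFTT -> 0
  row 9 [01001]: clauses=FTTTTT -> 0
  row 10 [01010]: clauses=FTTFFT -> 0
  row 11 [01011]: clauses=FTTTFT -> 0
  row 12 [01100]: clauses=FTTFTF -> 0
  row 13 [01101]: clauses=FFTTTF -> 0
  row 14 [01110]: clauses=FTTFFF -> 0
  row 15 [01111]: clauses=FFTTFF -> 0
  row 16 [10000]: clauses=TTFFTT -> 0
  row 17 [10001]: clauses=TTFTTT -> 0
  row 18 [10010]: clauses=TTFFFT -> 0
  row 19 [10011]: clauses=TTFTFT -> 0
  row 20 [10100]: clauses=TTTFTT -> 0
  row 21 [10101]: clauses=TFTTTT -> 0
  row 22 [10110]: clauses=TTTFFT -> 0
  row 23 [10111]: clauses=TFTTFT -> 0
  row 24 [11000]: clauses=TTTFTT -> 0
  row 25 [11001]: clauses=TTTTTT -> 1
  row 26 [11010]: clauses=TTTFFT -> 0
  row 27 [11011]: clauses=TTTTFT -> 0
  row 28 [11100]: clauses=TTTFTT -> 0
  row 29 [11101]: clauses=TFTTTT -> 0
  row 30 [11110]: clauses=TTTFFT -> 0
  row 31 [11111]: clauses=TFTTFT -> 0
Full result column, 8 rows per line (x1,x2 fixed per line; x3,x4,x5 runs 000..111 left to right):
  rows 0-7 [x1,x2=00]: 00000000  (ones: 0)
  rows 8-15 [x1,x2=01]: 00000000  (ones: 0)
  rows 16-23 [x1,x2=10]: 00000000  (ones: 0)
  rows 24-31 [x1,x2=11]: 01000000  (ones: 1)
Satisfying assignments = 0+0+0+1 = 1

1


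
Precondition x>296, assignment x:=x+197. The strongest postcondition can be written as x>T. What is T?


Formula: sp(P, x:=E) = exists old_x. (x = E[old_x/x]) AND P[old_x/x] (old_x is the value of x before the assignment; eliminate old_x by solving x = E[old_x/x] for old_x)
Step 1: Precondition P: x>296, i.e. old_x > 296
Step 2: Assignment gives x = old_x + 197, so old_x = x - 197
Step 3: Substitute into P: x - 197 > 296
Step 4: Simplify: x > 296+197 = 493

493


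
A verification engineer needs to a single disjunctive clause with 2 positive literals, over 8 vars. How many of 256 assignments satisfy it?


Step 1: Total=2^8=256
Step 2: Unsat when all 2 false: 2^6=64
Step 3: Sat=256-64=192

192


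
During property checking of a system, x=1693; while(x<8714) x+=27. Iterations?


Step 1: x goes from 1693 toward 8714 by 27; the body runs while x<8714, so iterations = ceil((bound-start)/step)
Step 2: Distance=7021
Step 3: ceil(7021/27)=261

261


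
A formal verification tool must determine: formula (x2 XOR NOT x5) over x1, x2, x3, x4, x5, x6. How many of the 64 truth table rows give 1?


Formula: (x2 XOR NOT x5) over 6 vars (64 rows)
Evaluate each row (x1, x2, x3, x4, x5, x6 as bits, MSB first):
  row 0 [000000]: (0 XOR NOT 0) -> 1
  row 1 [000001]: (0 XOR NOT 0) -> 1
  row 2 [000010]: (0 XOR NOT 1) -> 0
  row 3 [000011]: (0 XOR NOT 1) -> 0
  row 4 [000100]: (0 XOR NOT 0) -> 1
  (every remaining row is evaluated the same way; all 64 results are listed next)
Full result column, 8 rows per line (x1,x2,x3 fixed per line; x4,x5,x6 runs 000..111 left to right):
  rows 0-7 [x1,x2,x3=000]: 11001100  (ones: 4)
  rows 8-15 [x1,x2,x3=001]: 11001100  (ones: 4)
  rows 16-23 [x1,x2,x3=010]: 00110011  (ones: 4)
  rows 24-31 [x1,x2,x3=011]: 00110011  (ones: 4)
  rows 32-39 [x1,x2,x3=100]: 11001100  (ones: 4)
  rows 40-47 [x1,x2,x3=101]: 11001100  (ones: 4)
  rows 48-55 [x1,x2,x3=110]: 00110011  (ones: 4)
  rows 56-63 [x1,x2,x3=111]: 00110011  (ones: 4)
Count of 1-rows = 4+4+4+4+4+4+4+4 = 32

32


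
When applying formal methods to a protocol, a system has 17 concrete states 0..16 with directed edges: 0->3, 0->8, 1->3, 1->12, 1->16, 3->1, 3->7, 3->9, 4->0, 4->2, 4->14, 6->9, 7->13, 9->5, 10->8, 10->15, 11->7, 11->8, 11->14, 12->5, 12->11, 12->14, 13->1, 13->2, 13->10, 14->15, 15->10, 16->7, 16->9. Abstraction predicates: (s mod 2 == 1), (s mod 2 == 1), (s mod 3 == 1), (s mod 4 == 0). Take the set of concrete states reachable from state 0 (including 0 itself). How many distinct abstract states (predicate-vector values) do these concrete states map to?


BFS from 0:
Concrete reachable: {0, 1, 2, 3, 5, 7, 8, 9, 10, 11, 12, 13, 14, 15, 16}
Abstract via predicates (s mod 2 == 1), (s mod 2 == 1), (s mod 3 == 1), (s mod 4 == 0):
  (0,0,0,0) <- {2, 14}
  (0,0,0,1) <- {0, 8, 12}
  (0,0,1,0) <- {10}
  (0,0,1,1) <- {16}
  (1,1,0,0) <- {3, 5, 9, 11, 15}
  (1,1,1,0) <- {1, 7, 13}
Distinct abstract states = 6

6


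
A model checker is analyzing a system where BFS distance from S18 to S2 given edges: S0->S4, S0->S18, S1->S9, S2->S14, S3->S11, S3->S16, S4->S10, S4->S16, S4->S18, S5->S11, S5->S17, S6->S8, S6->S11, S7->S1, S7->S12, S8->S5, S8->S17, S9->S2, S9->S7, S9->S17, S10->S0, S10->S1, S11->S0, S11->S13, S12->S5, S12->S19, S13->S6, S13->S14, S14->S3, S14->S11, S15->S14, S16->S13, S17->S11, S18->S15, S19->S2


BFS layer-by-layer from S18:
  dist 0: {S18}
  dist 1: {S15}
  dist 2: {S14}
  dist 3: {S3, S11}
  dist 4: {S0, S13, S16}
  dist 5: {S4, S6}
  dist 6: {S8, S10}
  dist 7: {S1, S5, S17}
  dist 8: {S9}
  dist 9: {S2, S7}
  -> S2 reached at distance 9
Shortest path length = 9

9


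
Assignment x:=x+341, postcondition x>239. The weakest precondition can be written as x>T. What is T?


Formula: wp(x:=E, P) = P[E/x] (substitute E for x in postcondition)
Step 1: Postcondition: x>239
Step 2: Substitute x+341 for x: x+341>239
Step 3: Solve for x: x > 239-341 = -102

-102


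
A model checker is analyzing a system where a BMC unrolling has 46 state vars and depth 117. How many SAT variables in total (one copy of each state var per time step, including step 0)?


BMC unrolls to depth k, creating one copy of each state var for steps 0..k.
Step count = 117 + 1 = 118 (steps 0 through 117)
Vars per step = 46
Total = 46 * 118 = 5428

5428


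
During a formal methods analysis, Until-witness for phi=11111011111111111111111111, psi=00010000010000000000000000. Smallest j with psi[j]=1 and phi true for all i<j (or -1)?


(phi U psi) at 0: need smallest j with psi[j]=1 and phi[i]=1 for all i in [0,j).
Scan from step 0:
  step 0: phi=1, psi=0 -> continue
  step 1: phi=1, psi=0 -> continue
  step 2: phi=1, psi=0 -> continue
  step 3: psi=1 and phi held for [0,3) -> witness found
Witness step = 3

3


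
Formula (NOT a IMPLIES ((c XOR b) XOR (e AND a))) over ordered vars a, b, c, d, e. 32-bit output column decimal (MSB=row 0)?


Formula: (NOT a IMPLIES ((c XOR b) XOR (e AND a))) over a, b, c, d, e (32 rows)
Evaluate each row (bits = a,b,c,d,e, MSB first):
  row 0 [00000]: (NOT 0 IMPLIES ((0 XOR 0) XOR (0 AND 0))) -> 0
  row 1 [00001]: (NOT 0 IMPLIES ((0 XOR 0) XOR (1 AND 0))) -> 0
  row 2 [00010]: (NOT 0 IMPLIES ((0 XOR 0) XOR (0 AND 0))) -> 0
  row 3 [00011]: (NOT 0 IMPLIES ((0 XOR 0) XOR (1 AND 0))) -> 0
  row 4 [00100]: (NOT 0 IMPLIES ((1 XOR 0) XOR (0 AND 0))) -> 1
  row 5 [00101]: (NOT 0 IMPLIES ((1 XOR 0) XOR (1 AND 0))) -> 1
  row 6 [00110]: (NOT 0 IMPLIES ((1 XOR 0) XOR (0 AND 0))) -> 1
  row 7 [00111]: (NOT 0 IMPLIES ((1 XOR 0) XOR (1 AND 0))) -> 1
  row 8 [01000]: (NOT 0 IMPLIES ((0 XOR 1) XOR (0 AND 0))) -> 1
  row 9 [01001]: (NOT 0 IMPLIES ((0 XOR 1) XOR (1 AND 0))) -> 1
  row 10 [01010]: (NOT 0 IMPLIES ((0 XOR 1) XOR (0 AND 0))) -> 1
  row 11 [01011]: (NOT 0 IMPLIES ((0 XOR 1) XOR (1 AND 0))) -> 1
  row 12 [01100]: (NOT 0 IMPLIES ((1 XOR 1) XOR (0 AND 0))) -> 0
  row 13 [01101]: (NOT 0 IMPLIES ((1 XOR 1) XOR (1 AND 0))) -> 0
  row 14 [01110]: (NOT 0 IMPLIES ((1 XOR 1) XOR (0 AND 0))) -> 0
  row 15 [01111]: (NOT 0 IMPLIES ((1 XOR 1) XOR (1 AND 0))) -> 0
  row 16 [10000]: (NOT 1 IMPLIES ((0 XOR 0) XOR (0 AND 1))) -> 1
  row 17 [10001]: (NOT 1 IMPLIES ((0 XOR 0) XOR (1 AND 1))) -> 1
  row 18 [10010]: (NOT 1 IMPLIES ((0 XOR 0) XOR (0 AND 1))) -> 1
  row 19 [10011]: (NOT 1 IMPLIES ((0 XOR 0) XOR (1 AND 1))) -> 1
  row 20 [10100]: (NOT 1 IMPLIES ((1 XOR 0) XOR (0 AND 1))) -> 1
  row 21 [10101]: (NOT 1 IMPLIES ((1 XOR 0) XOR (1 AND 1))) -> 1
  row 22 [10110]: (NOT 1 IMPLIES ((1 XOR 0) XOR (0 AND 1))) -> 1
  row 23 [10111]: (NOT 1 IMPLIES ((1 XOR 0) XOR (1 AND 1))) -> 1
  row 24 [11000]: (NOT 1 IMPLIES ((0 XOR 1) XOR (0 AND 1))) -> 1
  row 25 [11001]: (NOT 1 IMPLIES ((0 XOR 1) XOR (1 AND 1))) -> 1
  row 26 [11010]: (NOT 1 IMPLIES ((0 XOR 1) XOR (0 AND 1))) -> 1
  row 27 [11011]: (NOT 1 IMPLIES ((0 XOR 1) XOR (1 AND 1))) -> 1
  row 28 [11100]: (NOT 1 IMPLIES ((1 XOR 1) XOR (0 AND 1))) -> 1
  row 29 [11101]: (NOT 1 IMPLIES ((1 XOR 1) XOR (1 AND 1))) -> 1
  row 30 [11110]: (NOT 1 IMPLIES ((1 XOR 1) XOR (0 AND 1))) -> 1
  row 31 [11111]: (NOT 1 IMPLIES ((1 XOR 1) XOR (1 AND 1))) -> 1
Full result column, 4 rows per line (a,b,c fixed per line; d,e runs 00..11 left to right):
  rows 0-3 [a,b,c=000]: 0000  = hex 0
  rows 4-7 [a,b,c=001]: 1111  = hex F
  rows 8-11 [a,b,c=010]: 1111  = hex F
  rows 12-15 [a,b,c=011]: 0000  = hex 0
  rows 16-19 [a,b,c=100]: 1111  = hex F
  rows 20-23 [a,b,c=101]: 1111  = hex F
  rows 24-27 [a,b,c=110]: 1111  = hex F
  rows 28-31 [a,b,c=111]: 1111  = hex F
Output column (row 0 .. row 31) = 00001111111100001111111111111111
Output column grouped in 4s = 0000 1111 1111 0000 1111 1111 1111 1111 = 0x0FF0FFFF
Convert to decimal digit by digit (value = value*16 + digit):
  0 -> 0
  0*16 + 15 (F) = 15
  15*16 + 15 (F) = 255
  255*16 + 0 = 4080
  4080*16 + 15 (F) = 65295
  65295*16 + 15 (F) = 1044735
  1044735*16 + 15 (F) = 16715775
  16715775*16 + 15 (F) = 267452415
Decimal = 267452415

267452415


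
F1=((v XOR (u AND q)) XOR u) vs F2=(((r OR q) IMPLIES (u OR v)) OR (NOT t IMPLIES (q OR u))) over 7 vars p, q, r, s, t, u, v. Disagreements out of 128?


F1 = ((v XOR (u AND q)) XOR u)
F2 = (((r OR q) IMPLIES (u OR v)) OR (NOT t IMPLIES (q OR u)))
Evaluate both on each of 128 rows (bits = p,q,r,s,t,u,v):
  row 0 [0000000]: F1=0 F2=1 (differ) -> 1
  row 1 [0000001]: F1=1 F2=1 -> 0
  row 2 [0000010]: F1=1 F2=1 -> 0
  row 3 [0000011]: F1=0 F2=1 (differ) -> 1
  row 4 [0000100]: F1=0 F2=1 (differ) -> 1
  (every remaining row is evaluated the same way; all 128 results are listed next)
Full result column, 8 rows per line (p,q,r,s fixed per line; t,u,v runs 000..111 left to right):
  rows 0-7 [p,q,r,s=0000]: 10011001  (ones: 4)
  rows 8-15 [p,q,r,s=0001]: 10011001  (ones: 4)
  rows 16-23 [p,q,r,s=0010]: 00011001  (ones: 3)
  rows 24-31 [p,q,r,s=0011]: 00011001  (ones: 3)
  rows 32-39 [p,q,r,s=0100]: 10101010  (ones: 4)
  rows 40-47 [p,q,r,s=0101]: 10101010  (ones: 4)
  rows 48-55 [p,q,r,s=0110]: 10101010  (ones: 4)
  rows 56-63 [p,q,r,s=0111]: 10101010  (ones: 4)
  rows 64-71 [p,q,r,s=1000]: 10011001  (ones: 4)
  rows 72-79 [p,q,r,s=1001]: 10011001  (ones: 4)
  rows 80-87 [p,q,r,s=1010]: 00011001  (ones: 3)
  rows 88-95 [p,q,r,s=1011]: 00011001  (ones: 3)
  rows 96-103 [p,q,r,s=1100]: 10101010  (ones: 4)
  rows 104-111 [p,q,r,s=1101]: 10101010  (ones: 4)
  rows 112-119 [p,q,r,s=1110]: 10101010  (ones: 4)
  rows 120-127 [p,q,r,s=1111]: 10101010  (ones: 4)
Disagreements = 4+4+3+3+4+4+4+4+4+4+3+3+4+4+4+4 = 60

60


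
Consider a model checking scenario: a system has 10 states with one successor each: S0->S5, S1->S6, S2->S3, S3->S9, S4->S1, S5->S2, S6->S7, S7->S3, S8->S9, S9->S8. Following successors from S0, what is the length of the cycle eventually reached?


Trace from S0 until a state repeats:
  S0 -> S5 -> S2 -> S3 -> S9 -> S8 -> S9
S9 first seen at step 4, revisited at step 6.
Cycle length = 6 - 4 = 2

2


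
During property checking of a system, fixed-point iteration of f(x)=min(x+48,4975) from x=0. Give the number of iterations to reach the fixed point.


Step 1: x=0, cap=4975, increment=48
Step 2: x grows by 48 each step until capped at 4975; fixed point is x=4975
Step 3: iterations = ceil(4975/48) = 104

104


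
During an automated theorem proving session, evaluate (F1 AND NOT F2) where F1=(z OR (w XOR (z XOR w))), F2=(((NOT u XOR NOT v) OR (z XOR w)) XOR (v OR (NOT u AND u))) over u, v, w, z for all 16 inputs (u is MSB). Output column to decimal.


F1 = (z OR (w XOR (z XOR w)))
F2 = (((NOT u XOR NOT v) OR (z XOR w)) XOR (v OR (NOT u AND u)))
Counterexample to F1=>F2 is where F1=1 and F2=0.
Evaluate each row (bits = u,v,w,z, MSB first):
  row 0 [0000]: F1=0 F2=0 -> F1&~F2 -> 0
  row 1 [0001]: F1=1 F2=1 -> F1&~F2 -> 0
  row 2 [0010]: F1=0 F2=1 -> F1&~F2 -> 0
  row 3 [0011]: F1=1 F2=0 -> F1&~F2 -> 1
  row 4 [0100]: F1=0 F2=0 -> F1&~F2 -> 0
  row 5 [0101]: F1=1 F2=0 -> F1&~F2 -> 1
  row 6 [0110]: F1=0 F2=0 -> F1&~F2 -> 0
  row 7 [0111]: F1=1 F2=0 -> F1&~F2 -> 1
  row 8 [1000]: F1=0 F2=1 -> F1&~F2 -> 0
  row 9 [1001]: F1=1 F2=1 -> F1&~F2 -> 0
  row 10 [1010]: F1=0 F2=1 -> F1&~F2 -> 0
  row 11 [1011]: F1=1 F2=1 -> F1&~F2 -> 0
  row 12 [1100]: F1=0 F2=1 -> F1&~F2 -> 0
  row 13 [1101]: F1=1 F2=0 -> F1&~F2 -> 1
  row 14 [1110]: F1=0 F2=0 -> F1&~F2 -> 0
  row 15 [1111]: F1=1 F2=1 -> F1&~F2 -> 0
Full result column, 4 rows per line (u,v fixed per line; w,z runs 00..11 left to right):
  rows 0-3 [u,v=00]: 0001  = hex 1
  rows 4-7 [u,v=01]: 0101  = hex 5
  rows 8-11 [u,v=10]: 0000  = hex 0
  rows 12-15 [u,v=11]: 0100  = hex 4
Counterexample vector (row 0 .. row 15) = 0001010100000100
Output column grouped in 4s = 0001 0101 0000 0100 = 0x1504
Convert to decimal digit by digit (value = value*16 + digit):
  1 -> 1
  1*16 + 5 = 21
  21*16 + 0 = 336
  336*16 + 4 = 5380
Decimal = 5380

5380


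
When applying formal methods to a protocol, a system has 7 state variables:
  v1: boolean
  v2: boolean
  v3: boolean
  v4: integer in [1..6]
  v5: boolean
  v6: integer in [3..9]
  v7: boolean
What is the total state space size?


State space = product of domain sizes of all variables.
Domain sizes:
  v1 (boolean): 2
  v2 (boolean): 2
  v3 (boolean): 2
  v4 (integer in [1..6]): 6
  v5 (boolean): 2
  v6 (integer in [3..9]): 7
  v7 (boolean): 2
Product = 2 * 2 * 2 * 6 * 2 * 7 * 2 = 1344

1344


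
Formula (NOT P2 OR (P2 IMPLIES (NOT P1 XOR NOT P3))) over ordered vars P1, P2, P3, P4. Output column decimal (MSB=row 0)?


Formula: (NOT P2 OR (P2 IMPLIES (NOT P1 XOR NOT P3))) over P1, P2, P3, P4 (16 rows)
Evaluate each row (bits = P1,P2,P3,P4, MSB first):
  row 0 [0000]: (NOT 0 OR (0 IMPLIES (NOT 0 XOR NOT 0))) -> 1
  row 1 [0001]: (NOT 0 OR (0 IMPLIES (NOT 0 XOR NOT 0))) -> 1
  row 2 [0010]: (NOT 0 OR (0 IMPLIES (NOT 0 XOR NOT 1))) -> 1
  row 3 [0011]: (NOT 0 OR (0 IMPLIES (NOT 0 XOR NOT 1))) -> 1
  row 4 [0100]: (NOT 1 OR (1 IMPLIES (NOT 0 XOR NOT 0))) -> 0
  row 5 [0101]: (NOT 1 OR (1 IMPLIES (NOT 0 XOR NOT 0))) -> 0
  row 6 [0110]: (NOT 1 OR (1 IMPLIES (NOT 0 XOR NOT 1))) -> 1
  row 7 [0111]: (NOT 1 OR (1 IMPLIES (NOT 0 XOR NOT 1))) -> 1
  row 8 [1000]: (NOT 0 OR (0 IMPLIES (NOT 1 XOR NOT 0))) -> 1
  row 9 [1001]: (NOT 0 OR (0 IMPLIES (NOT 1 XOR NOT 0))) -> 1
  row 10 [1010]: (NOT 0 OR (0 IMPLIES (NOT 1 XOR NOT 1))) -> 1
  row 11 [1011]: (NOT 0 OR (0 IMPLIES (NOT 1 XOR NOT 1))) -> 1
  row 12 [1100]: (NOT 1 OR (1 IMPLIES (NOT 1 XOR NOT 0))) -> 1
  row 13 [1101]: (NOT 1 OR (1 IMPLIES (NOT 1 XOR NOT 0))) -> 1
  row 14 [1110]: (NOT 1 OR (1 IMPLIES (NOT 1 XOR NOT 1))) -> 0
  row 15 [1111]: (NOT 1 OR (1 IMPLIES (NOT 1 XOR NOT 1))) -> 0
Full result column, 4 rows per line (P1,P2 fixed per line; P3,P4 runs 00..11 left to right):
  rows 0-3 [P1,P2=00]: 1111  = hex F
  rows 4-7 [P1,P2=01]: 0011  = hex 3
  rows 8-11 [P1,P2=10]: 1111  = hex F
  rows 12-15 [P1,P2=11]: 1100  = hex C
Output column (row 0 .. row 15) = 1111001111111100
Output column grouped in 4s = 1111 0011 1111 1100 = 0xF3FC
Convert to decimal digit by digit (value = value*16 + digit):
  F -> 15
  15*16 + 3 = 243
  243*16 + 15 (F) = 3903
  3903*16 + 12 (C) = 62460
Decimal = 62460

62460


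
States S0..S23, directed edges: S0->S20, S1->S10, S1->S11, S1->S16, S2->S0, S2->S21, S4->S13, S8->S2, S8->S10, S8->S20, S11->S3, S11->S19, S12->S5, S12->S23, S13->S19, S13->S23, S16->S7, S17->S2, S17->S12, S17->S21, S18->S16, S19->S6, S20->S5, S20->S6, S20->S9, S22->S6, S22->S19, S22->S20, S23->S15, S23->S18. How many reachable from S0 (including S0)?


BFS from S0:
  layer 0: {S0}
  layer 1: {S20}
  layer 2: {S5, S6, S9}
Reachable set: {S0, S5, S6, S9, S20}
Count = 5

5


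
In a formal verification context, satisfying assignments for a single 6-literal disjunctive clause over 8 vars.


Step 1: Total=2^8=256
Step 2: Unsat when all 6 false: 2^2=4
Step 3: Sat=256-4=252

252


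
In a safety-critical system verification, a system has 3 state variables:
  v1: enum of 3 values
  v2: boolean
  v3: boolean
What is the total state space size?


State space = product of domain sizes of all variables.
Domain sizes:
  v1 (enum of 3 values): 3
  v2 (boolean): 2
  v3 (boolean): 2
Product = 3 * 2 * 2 = 12

12


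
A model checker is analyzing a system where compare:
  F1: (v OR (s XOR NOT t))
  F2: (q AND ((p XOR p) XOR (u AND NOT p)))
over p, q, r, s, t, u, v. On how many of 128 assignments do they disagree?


F1 = (v OR (s XOR NOT t))
F2 = (q AND ((p XOR p) XOR (u AND NOT p)))
Evaluate both on each of 128 rows (bits = p,q,r,s,t,u,v):
  row 0 [0000000]: F1=1 F2=0 (differ) -> 1
  row 1 [0000001]: F1=1 F2=0 (differ) -> 1
  row 2 [0000010]: F1=1 F2=0 (differ) -> 1
  row 3 [0000011]: F1=1 F2=0 (differ) -> 1
  row 4 [0000100]: F1=0 F2=0 -> 0
  (every remaining row is evaluated the same way; all 128 results are listed next)
Full result column, 8 rows per line (p,q,r,s fixed per line; t,u,v runs 000..111 left to right):
  rows 0-7 [p,q,r,s=0000]: 11110101  (ones: 6)
  rows 8-15 [p,q,r,s=0001]: 01011111  (ones: 6)
  rows 16-23 [p,q,r,s=0010]: 11110101  (ones: 6)
  rows 24-31 [p,q,r,s=0011]: 01011111  (ones: 6)
  rows 32-39 [p,q,r,s=0100]: 11000110  (ones: 4)
  rows 40-47 [p,q,r,s=0101]: 01101100  (ones: 4)
  rows 48-55 [p,q,r,s=0110]: 11000110  (ones: 4)
  rows 56-63 [p,q,r,s=0111]: 01101100  (ones: 4)
  rows 64-71 [p,q,r,s=1000]: 11110101  (ones: 6)
  rows 72-79 [p,q,r,s=1001]: 01011111  (ones: 6)
  rows 80-87 [p,q,r,s=1010]: 11110101  (ones: 6)
  rows 88-95 [p,q,r,s=1011]: 01011111  (ones: 6)
  rows 96-103 [p,q,r,s=1100]: 11110101  (ones: 6)
  rows 104-111 [p,q,r,s=1101]: 01011111  (ones: 6)
  rows 112-119 [p,q,r,s=1110]: 11110101  (ones: 6)
  rows 120-127 [p,q,r,s=1111]: 01011111  (ones: 6)
Disagreements = 6+6+6+6+4+4+4+4+6+6+6+6+6+6+6+6 = 88

88


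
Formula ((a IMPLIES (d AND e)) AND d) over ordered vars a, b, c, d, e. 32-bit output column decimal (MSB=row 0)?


Formula: ((a IMPLIES (d AND e)) AND d) over a, b, c, d, e (32 rows)
Evaluate each row (bits = a,b,c,d,e, MSB first):
  row 0 [00000]: ((0 IMPLIES (0 AND 0)) AND 0) -> 0
  row 1 [00001]: ((0 IMPLIES (0 AND 1)) AND 0) -> 0
  row 2 [00010]: ((0 IMPLIES (1 AND 0)) AND 1) -> 1
  row 3 [00011]: ((0 IMPLIES (1 AND 1)) AND 1) -> 1
  row 4 [00100]: ((0 IMPLIES (0 AND 0)) AND 0) -> 0
  row 5 [00101]: ((0 IMPLIES (0 AND 1)) AND 0) -> 0
  row 6 [00110]: ((0 IMPLIES (1 AND 0)) AND 1) -> 1
  row 7 [00111]: ((0 IMPLIES (1 AND 1)) AND 1) -> 1
  row 8 [01000]: ((0 IMPLIES (0 AND 0)) AND 0) -> 0
  row 9 [01001]: ((0 IMPLIES (0 AND 1)) AND 0) -> 0
  row 10 [01010]: ((0 IMPLIES (1 AND 0)) AND 1) -> 1
  row 11 [01011]: ((0 IMPLIES (1 AND 1)) AND 1) -> 1
  row 12 [01100]: ((0 IMPLIES (0 AND 0)) AND 0) -> 0
  row 13 [01101]: ((0 IMPLIES (0 AND 1)) AND 0) -> 0
  row 14 [01110]: ((0 IMPLIES (1 AND 0)) AND 1) -> 1
  row 15 [01111]: ((0 IMPLIES (1 AND 1)) AND 1) -> 1
  row 16 [10000]: ((1 IMPLIES (0 AND 0)) AND 0) -> 0
  row 17 [10001]: ((1 IMPLIES (0 AND 1)) AND 0) -> 0
  row 18 [10010]: ((1 IMPLIES (1 AND 0)) AND 1) -> 0
  row 19 [10011]: ((1 IMPLIES (1 AND 1)) AND 1) -> 1
  row 20 [10100]: ((1 IMPLIES (0 AND 0)) AND 0) -> 0
  row 21 [10101]: ((1 IMPLIES (0 AND 1)) AND 0) -> 0
  row 22 [10110]: ((1 IMPLIES (1 AND 0)) AND 1) -> 0
  row 23 [10111]: ((1 IMPLIES (1 AND 1)) AND 1) -> 1
  row 24 [11000]: ((1 IMPLIES (0 AND 0)) AND 0) -> 0
  row 25 [11001]: ((1 IMPLIES (0 AND 1)) AND 0) -> 0
  row 26 [11010]: ((1 IMPLIES (1 AND 0)) AND 1) -> 0
  row 27 [11011]: ((1 IMPLIES (1 AND 1)) AND 1) -> 1
  row 28 [11100]: ((1 IMPLIES (0 AND 0)) AND 0) -> 0
  row 29 [11101]: ((1 IMPLIES (0 AND 1)) AND 0) -> 0
  row 30 [11110]: ((1 IMPLIES (1 AND 0)) AND 1) -> 0
  row 31 [11111]: ((1 IMPLIES (1 AND 1)) AND 1) -> 1
Full result column, 4 rows per line (a,b,c fixed per line; d,e runs 00..11 left to right):
  rows 0-3 [a,b,c=000]: 0011  = hex 3
  rows 4-7 [a,b,c=001]: 0011  = hex 3
  rows 8-11 [a,b,c=010]: 0011  = hex 3
  rows 12-15 [a,b,c=011]: 0011  = hex 3
  rows 16-19 [a,b,c=100]: 0001  = hex 1
  rows 20-23 [a,b,c=101]: 0001  = hex 1
  rows 24-27 [a,b,c=110]: 0001  = hex 1
  rows 28-31 [a,b,c=111]: 0001  = hex 1
Output column (row 0 .. row 31) = 00110011001100110001000100010001
Output column grouped in 4s = 0011 0011 0011 0011 0001 0001 0001 0001 = 0x33331111
Convert to decimal digit by digit (value = value*16 + digit):
  3 -> 3
  3*16 + 3 = 51
  51*16 + 3 = 819
  819*16 + 3 = 13107
  13107*16 + 1 = 209713
  209713*16 + 1 = 3355409
  3355409*16 + 1 = 53686545
  53686545*16 + 1 = 858984721
Decimal = 858984721

858984721


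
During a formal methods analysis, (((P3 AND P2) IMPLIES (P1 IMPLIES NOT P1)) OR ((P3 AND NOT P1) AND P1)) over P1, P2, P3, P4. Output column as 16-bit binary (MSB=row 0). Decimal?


Formula: (((P3 AND P2) IMPLIES (P1 IMPLIES NOT P1)) OR ((P3 AND NOT P1) AND P1)) over P1, P2, P3, P4 (16 rows)
Evaluate each row (bits = P1,P2,P3,P4, MSB first):
  row 0 [0000]: (((0 AND 0) IMPLIES (0 IMPLIES NOT 0)) OR ((0 AND NOT 0) AND 0)) -> 1
  row 1 [0001]: (((0 AND 0) IMPLIES (0 IMPLIES NOT 0)) OR ((0 AND NOT 0) AND 0)) -> 1
  row 2 [0010]: (((1 AND 0) IMPLIES (0 IMPLIES NOT 0)) OR ((1 AND NOT 0) AND 0)) -> 1
  row 3 [0011]: (((1 AND 0) IMPLIES (0 IMPLIES NOT 0)) OR ((1 AND NOT 0) AND 0)) -> 1
  row 4 [0100]: (((0 AND 1) IMPLIES (0 IMPLIES NOT 0)) OR ((0 AND NOT 0) AND 0)) -> 1
  row 5 [0101]: (((0 AND 1) IMPLIES (0 IMPLIES NOT 0)) OR ((0 AND NOT 0) AND 0)) -> 1
  row 6 [0110]: (((1 AND 1) IMPLIES (0 IMPLIES NOT 0)) OR ((1 AND NOT 0) AND 0)) -> 1
  row 7 [0111]: (((1 AND 1) IMPLIES (0 IMPLIES NOT 0)) OR ((1 AND NOT 0) AND 0)) -> 1
  row 8 [1000]: (((0 AND 0) IMPLIES (1 IMPLIES NOT 1)) OR ((0 AND NOT 1) AND 1)) -> 1
  row 9 [1001]: (((0 AND 0) IMPLIES (1 IMPLIES NOT 1)) OR ((0 AND NOT 1) AND 1)) -> 1
  row 10 [1010]: (((1 AND 0) IMPLIES (1 IMPLIES NOT 1)) OR ((1 AND NOT 1) AND 1)) -> 1
  row 11 [1011]: (((1 AND 0) IMPLIES (1 IMPLIES NOT 1)) OR ((1 AND NOT 1) AND 1)) -> 1
  row 12 [1100]: (((0 AND 1) IMPLIES (1 IMPLIES NOT 1)) OR ((0 AND NOT 1) AND 1)) -> 1
  row 13 [1101]: (((0 AND 1) IMPLIES (1 IMPLIES NOT 1)) OR ((0 AND NOT 1) AND 1)) -> 1
  row 14 [1110]: (((1 AND 1) IMPLIES (1 IMPLIES NOT 1)) OR ((1 AND NOT 1) AND 1)) -> 0
  row 15 [1111]: (((1 AND 1) IMPLIES (1 IMPLIES NOT 1)) OR ((1 AND NOT 1) AND 1)) -> 0
Full result column, 4 rows per line (P1,P2 fixed per line; P3,P4 runs 00..11 left to right):
  rows 0-3 [P1,P2=00]: 1111  = hex F
  rows 4-7 [P1,P2=01]: 1111  = hex F
  rows 8-11 [P1,P2=10]: 1111  = hex F
  rows 12-15 [P1,P2=11]: 1100  = hex C
Output column (row 0 .. row 15) = 1111111111111100
Output column grouped in 4s = 1111 1111 1111 1100 = 0xFFFC
Convert to decimal digit by digit (value = value*16 + digit):
  F -> 15
  15*16 + 15 (F) = 255
  255*16 + 15 (F) = 4095
  4095*16 + 12 (C) = 65532
Decimal = 65532

65532


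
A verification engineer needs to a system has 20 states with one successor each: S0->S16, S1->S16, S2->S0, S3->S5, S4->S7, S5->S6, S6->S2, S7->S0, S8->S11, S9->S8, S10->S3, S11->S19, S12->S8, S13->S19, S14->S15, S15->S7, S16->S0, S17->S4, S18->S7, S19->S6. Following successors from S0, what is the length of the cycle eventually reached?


Trace from S0 until a state repeats:
  S0 -> S16 -> S0
S0 first seen at step 0, revisited at step 2.
Cycle length = 2 - 0 = 2

2


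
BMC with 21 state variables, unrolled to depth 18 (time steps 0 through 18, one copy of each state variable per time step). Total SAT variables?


BMC unrolls to depth k, creating one copy of each state var for steps 0..k.
Step count = 18 + 1 = 19 (steps 0 through 18)
Vars per step = 21
Total = 21 * 19 = 399

399


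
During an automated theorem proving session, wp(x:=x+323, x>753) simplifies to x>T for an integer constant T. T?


Formula: wp(x:=E, P) = P[E/x] (substitute E for x in postcondition)
Step 1: Postcondition: x>753
Step 2: Substitute x+323 for x: x+323>753
Step 3: Solve for x: x > 753-323 = 430

430


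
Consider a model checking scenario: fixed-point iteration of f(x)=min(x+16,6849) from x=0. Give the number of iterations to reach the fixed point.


Step 1: x=0, cap=6849, increment=16
Step 2: x grows by 16 each step until capped at 6849; fixed point is x=6849
Step 3: iterations = ceil(6849/16) = 429

429


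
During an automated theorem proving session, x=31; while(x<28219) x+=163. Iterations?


Step 1: x goes from 31 toward 28219 by 163; the body runs while x<28219, so iterations = ceil((bound-start)/step)
Step 2: Distance=28188
Step 3: ceil(28188/163)=173

173


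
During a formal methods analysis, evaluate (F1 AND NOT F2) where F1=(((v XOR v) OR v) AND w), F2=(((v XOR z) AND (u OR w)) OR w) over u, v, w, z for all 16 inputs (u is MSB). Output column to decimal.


F1 = (((v XOR v) OR v) AND w)
F2 = (((v XOR z) AND (u OR w)) OR w)
Counterexample to F1=>F2 is where F1=1 and F2=0.
Evaluate each row (bits = u,v,w,z, MSB first):
  row 0 [0000]: F1=0 F2=0 -> F1&~F2 -> 0
  row 1 [0001]: F1=0 F2=0 -> F1&~F2 -> 0
  row 2 [0010]: F1=0 F2=1 -> F1&~F2 -> 0
  row 3 [0011]: F1=0 F2=1 -> F1&~F2 -> 0
  row 4 [0100]: F1=0 F2=0 -> F1&~F2 -> 0
  row 5 [0101]: F1=0 F2=0 -> F1&~F2 -> 0
  row 6 [0110]: F1=1 F2=1 -> F1&~F2 -> 0
  row 7 [0111]: F1=1 F2=1 -> F1&~F2 -> 0
  row 8 [1000]: F1=0 F2=0 -> F1&~F2 -> 0
  row 9 [1001]: F1=0 F2=1 -> F1&~F2 -> 0
  row 10 [1010]: F1=0 F2=1 -> F1&~F2 -> 0
  row 11 [1011]: F1=0 F2=1 -> F1&~F2 -> 0
  row 12 [1100]: F1=0 F2=1 -> F1&~F2 -> 0
  row 13 [1101]: F1=0 F2=0 -> F1&~F2 -> 0
  row 14 [1110]: F1=1 F2=1 -> F1&~F2 -> 0
  row 15 [1111]: F1=1 F2=1 -> F1&~F2 -> 0
Full result column, 4 rows per line (u,v fixed per line; w,z runs 00..11 left to right):
  rows 0-3 [u,v=00]: 0000  = hex 0
  rows 4-7 [u,v=01]: 0000  = hex 0
  rows 8-11 [u,v=10]: 0000  = hex 0
  rows 12-15 [u,v=11]: 0000  = hex 0
Counterexample vector (row 0 .. row 15) = 0000000000000000
Output column grouped in 4s = 0000 0000 0000 0000 = 0x0000
Convert to decimal digit by digit (value = value*16 + digit):
  0 -> 0
  0*16 + 0 = 0
  0*16 + 0 = 0
  0*16 + 0 = 0
Decimal = 0

0
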